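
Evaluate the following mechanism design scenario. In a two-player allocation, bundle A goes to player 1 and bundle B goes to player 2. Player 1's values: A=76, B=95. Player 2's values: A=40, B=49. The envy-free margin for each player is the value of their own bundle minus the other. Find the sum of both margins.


Step 1: Player 1's margin = v1(A) - v1(B) = 76 - 95 = -19
Step 2: Player 2's margin = v2(B) - v2(A) = 49 - 40 = 9
Step 3: Total margin = -19 + 9 = -10

-10


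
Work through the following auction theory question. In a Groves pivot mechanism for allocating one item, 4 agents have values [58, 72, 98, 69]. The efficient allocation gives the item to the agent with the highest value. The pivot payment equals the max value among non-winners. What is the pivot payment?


Step 1: The efficient winner is agent 2 with value 98
Step 2: Other agents' values: [58, 72, 69]
Step 3: Pivot payment = max(others) = 72
Step 4: The winner pays 72

72


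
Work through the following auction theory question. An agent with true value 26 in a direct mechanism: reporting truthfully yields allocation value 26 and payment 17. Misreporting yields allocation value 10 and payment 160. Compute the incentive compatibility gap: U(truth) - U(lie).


Step 1: U(truth) = value - payment = 26 - 17 = 9
Step 2: U(lie) = allocation - payment = 10 - 160 = -150
Step 3: IC gap = 9 - (-150) = 159

159


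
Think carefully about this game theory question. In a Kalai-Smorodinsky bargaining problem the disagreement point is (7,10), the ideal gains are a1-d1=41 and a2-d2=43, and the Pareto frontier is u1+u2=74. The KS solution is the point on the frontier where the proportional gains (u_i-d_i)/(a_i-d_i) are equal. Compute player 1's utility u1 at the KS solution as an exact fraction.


Step 1: At the KS point, (u1-d1)/r1 = (u2-d2)/r2 = t and u1+u2 = 74
Step 2: u1 = d1 + r1*t and u2 = d2 + r2*t, so (d1 + r1*t) + (d2 + r2*t) = 74
Step 3: t = (74 - 7 - 10)/(41 + 43) = 57/84 = 19/28
Step 4: u1 = d1 + r1*t = 7 + 41 * 19/28 = 975/28
Step 5: (Check: u2 = d2 + r2*t = 1097/28; u1+u2 = 975/28 + 1097/28 = 74, on the frontier.)

975/28


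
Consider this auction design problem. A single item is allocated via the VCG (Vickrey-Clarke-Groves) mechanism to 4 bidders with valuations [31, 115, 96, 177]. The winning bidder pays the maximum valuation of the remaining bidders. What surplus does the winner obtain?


Step 1: The winner is the agent with the highest value: agent 3 with value 177
Step 2: Values of other agents: [31, 115, 96]
Step 3: VCG payment = max of others' values = 115
Step 4: Surplus = 177 - 115 = 62

62


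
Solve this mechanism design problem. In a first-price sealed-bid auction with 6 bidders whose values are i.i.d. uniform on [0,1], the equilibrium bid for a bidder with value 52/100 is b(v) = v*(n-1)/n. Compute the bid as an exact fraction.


Step 1: The symmetric BNE bidding function is b(v) = v * (n-1) / n
Step 2: Substitute v = 13/25 and n = 6
Step 3: b = 13/25 * 5/6
Step 4: b = 13/30

13/30


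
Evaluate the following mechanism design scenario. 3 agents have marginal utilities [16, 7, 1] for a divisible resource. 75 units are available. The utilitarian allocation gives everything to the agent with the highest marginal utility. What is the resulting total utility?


Step 1: The marginal utilities are [16, 7, 1]
Step 2: The highest marginal utility is 16
Step 3: All 75 units go to that agent
Step 4: Total utility = 16 * 75 = 1200

1200


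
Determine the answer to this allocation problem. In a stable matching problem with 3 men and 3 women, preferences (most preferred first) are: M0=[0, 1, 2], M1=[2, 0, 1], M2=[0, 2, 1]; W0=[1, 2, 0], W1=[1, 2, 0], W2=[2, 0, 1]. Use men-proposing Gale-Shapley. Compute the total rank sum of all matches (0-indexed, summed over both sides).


Step 1: Run Gale-Shapley (men propose, women hold best offer):
  M0 proposes to W0; she accepts
  M1 proposes to W2; she accepts
  M2 proposes to W0; she switches from M0
  M0 proposes to W1; she accepts
Step 2: Final matching: W0-M2, W1-M0, W2-M1
Step 3: 0-indexed ranks (man's rank of his match, then woman's): 0 + 1 + 1 + 2 + 0 + 2
Step 4: Total rank sum = 6

6


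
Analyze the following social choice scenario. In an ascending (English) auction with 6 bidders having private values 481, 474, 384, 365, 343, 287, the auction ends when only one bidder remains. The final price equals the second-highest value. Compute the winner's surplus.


Step 1: Identify the highest value: 481
Step 2: Identify the second-highest value: 474
Step 3: The final price = second-highest value = 474
Step 4: Surplus = 481 - 474 = 7

7


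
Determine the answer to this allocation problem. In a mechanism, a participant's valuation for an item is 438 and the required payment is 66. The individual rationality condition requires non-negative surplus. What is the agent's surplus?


Step 1: Surplus = value - payment = 438 - 66 = 372
Step 2: IR is satisfied (surplus >= 0)

372


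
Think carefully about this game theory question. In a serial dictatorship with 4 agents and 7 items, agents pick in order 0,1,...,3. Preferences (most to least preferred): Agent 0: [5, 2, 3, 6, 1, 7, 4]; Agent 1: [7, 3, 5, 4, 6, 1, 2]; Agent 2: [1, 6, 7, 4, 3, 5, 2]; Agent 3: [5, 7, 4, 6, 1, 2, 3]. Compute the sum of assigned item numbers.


Step 1: Agent 0 picks item 5
Step 2: Agent 1 picks item 7
Step 3: Agent 2 picks item 1
Step 4: Agent 3 picks item 4
Step 5: Sum = 5 + 7 + 1 + 4 = 17

17


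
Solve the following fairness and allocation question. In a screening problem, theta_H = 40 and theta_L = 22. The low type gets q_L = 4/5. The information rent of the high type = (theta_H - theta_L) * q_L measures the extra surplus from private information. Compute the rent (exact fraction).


Step 1: theta_H - theta_L = 40 - 22 = 18
Step 2: Information rent = (theta_H - theta_L) * q_L
Step 3: = 18 * 4/5
Step 4: = 72/5

72/5


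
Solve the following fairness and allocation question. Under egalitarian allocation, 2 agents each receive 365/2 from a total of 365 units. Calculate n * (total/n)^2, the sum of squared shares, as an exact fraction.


Step 1: Each agent's share = 365/2
Step 2: Square of each share = (365/2)^2 = 133225/4
Step 3: Sum of squares = 2 * 133225/4 = 133225/2

133225/2


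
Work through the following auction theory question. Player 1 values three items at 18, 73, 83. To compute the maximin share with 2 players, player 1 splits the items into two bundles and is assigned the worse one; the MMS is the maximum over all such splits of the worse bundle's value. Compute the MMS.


Step 1: Item values = 18, 73, 83
Step 2: Enumerate all 2-bundle partitions and take the smaller bundle:
  Partition 1: {18} vs {73,83} -> bundles 18, 156; min = 18
  Partition 2: {73} vs {18,83} -> bundles 73, 101; min = 73
  Partition 3: {83} vs {18,73} -> bundles 83, 91; min = 83
Step 3: MMS = max(18, 73, 83) = 83

83


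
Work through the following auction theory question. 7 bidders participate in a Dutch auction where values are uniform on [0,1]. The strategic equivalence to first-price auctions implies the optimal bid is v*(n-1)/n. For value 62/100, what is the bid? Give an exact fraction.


Step 1: Dutch auctions are strategically equivalent to first-price auctions
Step 2: The equilibrium bid is b(v) = v*(n-1)/n
Step 3: b = 31/50 * 6/7
Step 4: b = 93/175

93/175


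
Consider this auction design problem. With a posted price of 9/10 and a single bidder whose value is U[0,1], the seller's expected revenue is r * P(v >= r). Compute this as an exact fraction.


Step 1: Posted price r = 9/10, value support [0,1]
Step 2: P(v >= r) = (1 - 9/10)/1 = 1/10
Step 3: Expected revenue = r * P(v >= r) = 9/10 * 1/10
Step 4: Revenue = 9/100

9/100


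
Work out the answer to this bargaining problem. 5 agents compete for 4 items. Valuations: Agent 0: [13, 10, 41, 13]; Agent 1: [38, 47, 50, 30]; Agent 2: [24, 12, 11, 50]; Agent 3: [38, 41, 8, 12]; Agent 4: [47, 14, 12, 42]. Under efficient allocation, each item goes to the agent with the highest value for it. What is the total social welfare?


Step 1: For each item, find the maximum value among all agents.
Step 2: Item 0 -> Agent 4 (value 47)
Step 3: Item 1 -> Agent 1 (value 47)
Step 4: Item 2 -> Agent 1 (value 50)
Step 5: Item 3 -> Agent 2 (value 50)
Step 6: Total welfare = 47 + 47 + 50 + 50 = 194

194


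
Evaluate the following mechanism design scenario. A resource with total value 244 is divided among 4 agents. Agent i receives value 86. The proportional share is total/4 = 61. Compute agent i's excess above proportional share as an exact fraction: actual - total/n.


Step 1: Proportional share = 244/4 = 61
Step 2: Agent's actual allocation = 86
Step 3: Excess = 86 - 61 = 25

25


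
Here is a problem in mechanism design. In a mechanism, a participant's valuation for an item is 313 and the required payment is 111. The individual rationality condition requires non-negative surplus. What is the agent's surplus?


Step 1: Surplus = value - payment = 313 - 111 = 202
Step 2: IR is satisfied (surplus >= 0)

202


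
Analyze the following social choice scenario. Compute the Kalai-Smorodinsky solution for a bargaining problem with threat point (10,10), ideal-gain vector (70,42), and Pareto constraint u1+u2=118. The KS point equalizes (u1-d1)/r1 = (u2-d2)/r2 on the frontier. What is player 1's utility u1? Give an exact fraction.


Step 1: At the KS point, (u1-d1)/r1 = (u2-d2)/r2 = t and u1+u2 = 118
Step 2: u1 = d1 + r1*t and u2 = d2 + r2*t, so (d1 + r1*t) + (d2 + r2*t) = 118
Step 3: t = (118 - 10 - 10)/(70 + 42) = 98/112 = 7/8
Step 4: u1 = d1 + r1*t = 10 + 70 * 7/8 = 285/4
Step 5: (Check: u2 = d2 + r2*t = 187/4; u1+u2 = 285/4 + 187/4 = 118, on the frontier.)

285/4


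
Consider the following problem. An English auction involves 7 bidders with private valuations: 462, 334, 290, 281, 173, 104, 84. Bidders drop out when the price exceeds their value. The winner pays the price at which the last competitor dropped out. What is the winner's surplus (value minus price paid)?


Step 1: Identify the highest value: 462
Step 2: Identify the second-highest value: 334
Step 3: The final price = second-highest value = 334
Step 4: Surplus = 462 - 334 = 128

128


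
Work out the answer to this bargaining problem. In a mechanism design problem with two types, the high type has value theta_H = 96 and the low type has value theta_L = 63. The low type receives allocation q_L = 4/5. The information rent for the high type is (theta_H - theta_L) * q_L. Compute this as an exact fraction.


Step 1: theta_H - theta_L = 96 - 63 = 33
Step 2: Information rent = (theta_H - theta_L) * q_L
Step 3: = 33 * 4/5
Step 4: = 132/5

132/5


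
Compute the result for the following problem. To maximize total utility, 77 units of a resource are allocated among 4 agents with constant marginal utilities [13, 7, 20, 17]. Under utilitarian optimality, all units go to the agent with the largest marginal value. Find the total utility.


Step 1: The marginal utilities are [13, 7, 20, 17]
Step 2: The highest marginal utility is 20
Step 3: All 77 units go to that agent
Step 4: Total utility = 20 * 77 = 1540

1540


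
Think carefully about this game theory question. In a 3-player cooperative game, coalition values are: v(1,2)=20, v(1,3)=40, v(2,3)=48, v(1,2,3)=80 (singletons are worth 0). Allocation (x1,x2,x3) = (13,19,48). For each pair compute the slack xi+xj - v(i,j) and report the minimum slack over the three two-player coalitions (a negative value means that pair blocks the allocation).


Step 1: Slack for coalition (1,2): x1+x2 - v12 = 32 - 20 = 12
Step 2: Slack for coalition (1,3): x1+x3 - v13 = 61 - 40 = 21
Step 3: Slack for coalition (2,3): x2+x3 - v23 = 67 - 48 = 19
Step 4: Minimum slack = min(12, 21, 19) = 12, attained by (1,2); no pair can gain by deviating, so the allocation is in the core

12


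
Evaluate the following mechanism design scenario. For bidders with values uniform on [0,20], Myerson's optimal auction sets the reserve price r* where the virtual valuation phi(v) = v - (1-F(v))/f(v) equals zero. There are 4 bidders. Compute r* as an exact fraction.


Step 1: For U[0,20], F(v) = v/20 and f(v) = 1/20
Step 2: phi(v) = v - (1 - v/20)/(1/20) = v - (20 - v) = 2v - 20
Step 3: Set phi(r*) = 0: 2r* - 20 = 0
Step 4: r* = 20/2 = 10 (the number of bidders n = 4 does not enter)

10


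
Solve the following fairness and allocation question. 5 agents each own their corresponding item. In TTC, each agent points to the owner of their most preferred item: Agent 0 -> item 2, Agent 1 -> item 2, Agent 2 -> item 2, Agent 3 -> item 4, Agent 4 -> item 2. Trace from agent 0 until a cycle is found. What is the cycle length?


Step 1: Trace the pointer graph from agent 0: 0 -> 2 -> 2
Step 2: A cycle is detected when we revisit agent 2
Step 3: The cycle is: 2 -> 2
Step 4: Cycle length = 1

1


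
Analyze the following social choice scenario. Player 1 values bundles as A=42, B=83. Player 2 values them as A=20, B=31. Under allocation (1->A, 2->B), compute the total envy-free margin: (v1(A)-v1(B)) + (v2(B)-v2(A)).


Step 1: Player 1's margin = v1(A) - v1(B) = 42 - 83 = -41
Step 2: Player 2's margin = v2(B) - v2(A) = 31 - 20 = 11
Step 3: Total margin = -41 + 11 = -30

-30


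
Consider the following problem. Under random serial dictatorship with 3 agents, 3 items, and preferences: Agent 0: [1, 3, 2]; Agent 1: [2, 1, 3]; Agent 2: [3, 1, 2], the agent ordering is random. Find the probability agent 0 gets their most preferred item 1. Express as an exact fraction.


Step 1: Agent 0 wants item 1
Step 2: There are 6 possible orderings of agents
Step 3: In 6 orderings, agent 0 gets item 1
Step 4: Probability = 6/6 = 1

1


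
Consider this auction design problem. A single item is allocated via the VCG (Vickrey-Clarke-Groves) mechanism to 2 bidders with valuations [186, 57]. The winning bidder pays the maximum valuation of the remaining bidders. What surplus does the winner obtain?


Step 1: The winner is the agent with the highest value: agent 0 with value 186
Step 2: Values of other agents: [57]
Step 3: VCG payment = max of others' values = 57
Step 4: Surplus = 186 - 57 = 129

129


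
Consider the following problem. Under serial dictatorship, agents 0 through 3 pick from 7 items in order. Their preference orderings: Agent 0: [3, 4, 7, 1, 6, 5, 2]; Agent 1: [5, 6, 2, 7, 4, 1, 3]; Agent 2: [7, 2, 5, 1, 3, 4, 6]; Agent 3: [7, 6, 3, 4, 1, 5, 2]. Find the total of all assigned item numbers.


Step 1: Agent 0 picks item 3
Step 2: Agent 1 picks item 5
Step 3: Agent 2 picks item 7
Step 4: Agent 3 picks item 6
Step 5: Sum = 3 + 5 + 7 + 6 = 21

21


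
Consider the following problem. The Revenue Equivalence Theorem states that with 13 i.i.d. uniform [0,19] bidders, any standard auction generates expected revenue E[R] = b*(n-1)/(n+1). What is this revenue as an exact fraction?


Step 1: By Revenue Equivalence, expected revenue = b*(n-1)/(n+1)
Step 2: Substituting n = 13, b = 19
Step 3: Revenue = 19*(13-1)/(13+1) = 19*12/14
Step 4: Revenue = 228/14 = 114/7

114/7


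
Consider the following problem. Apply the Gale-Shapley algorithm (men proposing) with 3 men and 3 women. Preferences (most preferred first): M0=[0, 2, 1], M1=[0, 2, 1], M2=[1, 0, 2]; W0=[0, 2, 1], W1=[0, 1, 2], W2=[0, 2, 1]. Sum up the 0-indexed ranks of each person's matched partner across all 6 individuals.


Step 1: Run Gale-Shapley (men propose, women hold best offer):
  M0 proposes to W0; she accepts
  M1 proposes to W0; rejected
  M1 proposes to W2; she accepts
  M2 proposes to W1; she accepts
Step 2: Final matching: W0-M0, W1-M2, W2-M1
Step 3: 0-indexed ranks (man's rank of his match, then woman's): 0 + 0 + 0 + 2 + 1 + 2
Step 4: Total rank sum = 5

5


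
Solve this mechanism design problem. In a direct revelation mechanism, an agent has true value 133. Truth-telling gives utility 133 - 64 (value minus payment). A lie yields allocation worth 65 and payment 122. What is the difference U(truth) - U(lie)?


Step 1: U(truth) = value - payment = 133 - 64 = 69
Step 2: U(lie) = allocation - payment = 65 - 122 = -57
Step 3: IC gap = 69 - (-57) = 126

126


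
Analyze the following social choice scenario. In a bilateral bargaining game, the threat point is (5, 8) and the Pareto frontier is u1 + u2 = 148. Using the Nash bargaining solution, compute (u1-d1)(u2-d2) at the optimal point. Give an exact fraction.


Step 1: The Nash solution splits surplus symmetrically above the disagreement point
Step 2: u1 = (total + d1 - d2)/2 = (148 + 5 - 8)/2 = 145/2
Step 3: u2 = (total - d1 + d2)/2 = (148 - 5 + 8)/2 = 151/2
Step 4: Nash product = (145/2 - 5) * (151/2 - 8)
Step 5: = 135/2 * 135/2 = 18225/4

18225/4


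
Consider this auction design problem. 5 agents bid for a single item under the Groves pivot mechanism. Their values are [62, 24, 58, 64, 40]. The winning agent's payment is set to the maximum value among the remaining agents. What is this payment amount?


Step 1: The efficient winner is agent 3 with value 64
Step 2: Other agents' values: [62, 24, 58, 40]
Step 3: Pivot payment = max(others) = 62
Step 4: The winner pays 62

62


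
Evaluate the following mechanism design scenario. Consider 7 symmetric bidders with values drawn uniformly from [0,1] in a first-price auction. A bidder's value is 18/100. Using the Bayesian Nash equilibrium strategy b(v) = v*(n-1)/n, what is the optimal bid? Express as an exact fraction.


Step 1: The symmetric BNE bidding function is b(v) = v * (n-1) / n
Step 2: Substitute v = 9/50 and n = 7
Step 3: b = 9/50 * 6/7
Step 4: b = 27/175

27/175


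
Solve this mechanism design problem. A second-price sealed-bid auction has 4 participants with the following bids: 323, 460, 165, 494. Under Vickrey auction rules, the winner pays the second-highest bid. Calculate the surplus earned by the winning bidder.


Step 1: Sort bids in descending order: 494, 460, 323, 165
Step 2: The winning bid is the highest: 494
Step 3: The payment equals the second-highest bid: 460
Step 4: Surplus = winner's bid - payment = 494 - 460 = 34

34


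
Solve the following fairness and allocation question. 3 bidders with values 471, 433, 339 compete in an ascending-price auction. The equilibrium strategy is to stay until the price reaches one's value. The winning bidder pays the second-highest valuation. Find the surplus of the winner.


Step 1: Identify the highest value: 471
Step 2: Identify the second-highest value: 433
Step 3: The final price = second-highest value = 433
Step 4: Surplus = 471 - 433 = 38

38


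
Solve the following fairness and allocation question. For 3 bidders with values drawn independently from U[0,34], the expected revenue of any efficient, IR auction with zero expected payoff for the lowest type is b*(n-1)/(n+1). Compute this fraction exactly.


Step 1: By Revenue Equivalence, expected revenue = b*(n-1)/(n+1)
Step 2: Substituting n = 3, b = 34
Step 3: Revenue = 34*(3-1)/(3+1) = 34*2/4
Step 4: Revenue = 68/4 = 17

17


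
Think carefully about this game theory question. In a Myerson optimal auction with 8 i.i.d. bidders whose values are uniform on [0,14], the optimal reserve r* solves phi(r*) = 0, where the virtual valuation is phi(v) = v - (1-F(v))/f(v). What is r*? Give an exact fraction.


Step 1: For U[0,14], F(v) = v/14 and f(v) = 1/14
Step 2: phi(v) = v - (1 - v/14)/(1/14) = v - (14 - v) = 2v - 14
Step 3: Set phi(r*) = 0: 2r* - 14 = 0
Step 4: r* = 14/2 = 7 (the number of bidders n = 8 does not enter)

7


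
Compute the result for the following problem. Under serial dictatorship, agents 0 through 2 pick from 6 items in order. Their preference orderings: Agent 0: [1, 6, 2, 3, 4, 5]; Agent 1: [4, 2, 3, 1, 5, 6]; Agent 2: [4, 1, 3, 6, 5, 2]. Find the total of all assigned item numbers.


Step 1: Agent 0 picks item 1
Step 2: Agent 1 picks item 4
Step 3: Agent 2 picks item 3
Step 4: Sum = 1 + 4 + 3 = 8

8


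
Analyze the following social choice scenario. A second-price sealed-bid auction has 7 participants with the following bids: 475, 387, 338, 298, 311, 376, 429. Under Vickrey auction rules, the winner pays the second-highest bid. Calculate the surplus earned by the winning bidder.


Step 1: Sort bids in descending order: 475, 429, 387, 376, 338, 311, 298
Step 2: The winning bid is the highest: 475
Step 3: The payment equals the second-highest bid: 429
Step 4: Surplus = winner's bid - payment = 475 - 429 = 46

46


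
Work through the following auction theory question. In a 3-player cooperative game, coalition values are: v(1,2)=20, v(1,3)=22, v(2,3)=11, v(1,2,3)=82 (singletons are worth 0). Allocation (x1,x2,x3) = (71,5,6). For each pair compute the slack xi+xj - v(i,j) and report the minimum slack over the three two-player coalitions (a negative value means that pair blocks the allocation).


Step 1: Slack for coalition (1,2): x1+x2 - v12 = 76 - 20 = 56
Step 2: Slack for coalition (1,3): x1+x3 - v13 = 77 - 22 = 55
Step 3: Slack for coalition (2,3): x2+x3 - v23 = 11 - 11 = 0
Step 4: Minimum slack = min(56, 55, 0) = 0, attained by (2,3); no pair can gain by deviating, so the allocation is in the core

0


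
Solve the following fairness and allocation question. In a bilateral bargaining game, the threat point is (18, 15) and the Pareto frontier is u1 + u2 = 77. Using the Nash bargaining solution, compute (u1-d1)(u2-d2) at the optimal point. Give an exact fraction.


Step 1: The Nash solution splits surplus symmetrically above the disagreement point
Step 2: u1 = (total + d1 - d2)/2 = (77 + 18 - 15)/2 = 40
Step 3: u2 = (total - d1 + d2)/2 = (77 - 18 + 15)/2 = 37
Step 4: Nash product = (40 - 18) * (37 - 15)
Step 5: = 22 * 22 = 484

484


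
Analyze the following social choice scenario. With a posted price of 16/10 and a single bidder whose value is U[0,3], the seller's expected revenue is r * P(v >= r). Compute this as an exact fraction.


Step 1: Posted price r = 8/5, value support [0,3]
Step 2: P(v >= r) = (3 - 8/5)/3 = 7/15
Step 3: Expected revenue = r * P(v >= r) = 8/5 * 7/15
Step 4: Revenue = 56/75

56/75


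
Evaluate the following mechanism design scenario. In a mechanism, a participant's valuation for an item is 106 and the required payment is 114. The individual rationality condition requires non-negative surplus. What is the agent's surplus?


Step 1: Surplus = value - payment = 106 - 114 = -8
Step 2: IR is violated (surplus < 0)

-8


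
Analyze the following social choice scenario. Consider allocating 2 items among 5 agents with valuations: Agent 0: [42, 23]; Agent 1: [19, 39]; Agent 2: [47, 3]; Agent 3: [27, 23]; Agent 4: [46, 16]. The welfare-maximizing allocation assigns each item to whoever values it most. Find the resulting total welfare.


Step 1: For each item, find the maximum value among all agents.
Step 2: Item 0 -> Agent 2 (value 47)
Step 3: Item 1 -> Agent 1 (value 39)
Step 4: Total welfare = 47 + 39 = 86

86


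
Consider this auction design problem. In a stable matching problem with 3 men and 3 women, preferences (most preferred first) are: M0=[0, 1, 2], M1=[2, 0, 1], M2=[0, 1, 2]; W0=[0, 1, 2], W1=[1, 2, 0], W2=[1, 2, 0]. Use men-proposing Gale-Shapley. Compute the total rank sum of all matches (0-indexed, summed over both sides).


Step 1: Run Gale-Shapley (men propose, women hold best offer):
  M0 proposes to W0; she accepts
  M1 proposes to W2; she accepts
  M2 proposes to W0; rejected
  M2 proposes to W1; she accepts
Step 2: Final matching: W0-M0, W1-M2, W2-M1
Step 3: 0-indexed ranks (man's rank of his match, then woman's): 0 + 0 + 1 + 1 + 0 + 0
Step 4: Total rank sum = 2

2


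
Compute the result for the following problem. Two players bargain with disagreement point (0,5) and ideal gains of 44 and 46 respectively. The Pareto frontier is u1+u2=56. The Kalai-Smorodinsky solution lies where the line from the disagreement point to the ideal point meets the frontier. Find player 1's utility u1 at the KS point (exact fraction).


Step 1: At the KS point, (u1-d1)/r1 = (u2-d2)/r2 = t and u1+u2 = 56
Step 2: u1 = d1 + r1*t and u2 = d2 + r2*t, so (d1 + r1*t) + (d2 + r2*t) = 56
Step 3: t = (56 - 0 - 5)/(44 + 46) = 51/90 = 17/30
Step 4: u1 = d1 + r1*t = 0 + 44 * 17/30 = 374/15
Step 5: (Check: u2 = d2 + r2*t = 466/15; u1+u2 = 374/15 + 466/15 = 56, on the frontier.)

374/15


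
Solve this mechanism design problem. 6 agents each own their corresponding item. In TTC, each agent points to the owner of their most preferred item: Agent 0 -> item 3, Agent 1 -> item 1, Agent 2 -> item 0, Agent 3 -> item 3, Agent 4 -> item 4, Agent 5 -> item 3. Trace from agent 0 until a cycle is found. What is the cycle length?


Step 1: Trace the pointer graph from agent 0: 0 -> 3 -> 3
Step 2: A cycle is detected when we revisit agent 3
Step 3: The cycle is: 3 -> 3
Step 4: Cycle length = 1

1


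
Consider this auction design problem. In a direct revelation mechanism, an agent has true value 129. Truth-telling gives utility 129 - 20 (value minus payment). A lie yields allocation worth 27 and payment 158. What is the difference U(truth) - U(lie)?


Step 1: U(truth) = value - payment = 129 - 20 = 109
Step 2: U(lie) = allocation - payment = 27 - 158 = -131
Step 3: IC gap = 109 - (-131) = 240

240


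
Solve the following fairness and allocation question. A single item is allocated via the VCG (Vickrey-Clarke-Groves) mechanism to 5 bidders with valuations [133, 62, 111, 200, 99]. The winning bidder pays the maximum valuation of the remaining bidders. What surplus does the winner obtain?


Step 1: The winner is the agent with the highest value: agent 3 with value 200
Step 2: Values of other agents: [133, 62, 111, 99]
Step 3: VCG payment = max of others' values = 133
Step 4: Surplus = 200 - 133 = 67

67


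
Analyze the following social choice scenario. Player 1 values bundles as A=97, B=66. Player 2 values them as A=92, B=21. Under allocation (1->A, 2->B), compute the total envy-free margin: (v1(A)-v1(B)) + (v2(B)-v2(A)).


Step 1: Player 1's margin = v1(A) - v1(B) = 97 - 66 = 31
Step 2: Player 2's margin = v2(B) - v2(A) = 21 - 92 = -71
Step 3: Total margin = 31 + -71 = -40

-40


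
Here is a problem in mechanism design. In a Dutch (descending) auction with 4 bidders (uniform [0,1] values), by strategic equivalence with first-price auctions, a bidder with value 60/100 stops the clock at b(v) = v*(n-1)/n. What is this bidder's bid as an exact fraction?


Step 1: Dutch auctions are strategically equivalent to first-price auctions
Step 2: The equilibrium bid is b(v) = v*(n-1)/n
Step 3: b = 3/5 * 3/4
Step 4: b = 9/20

9/20


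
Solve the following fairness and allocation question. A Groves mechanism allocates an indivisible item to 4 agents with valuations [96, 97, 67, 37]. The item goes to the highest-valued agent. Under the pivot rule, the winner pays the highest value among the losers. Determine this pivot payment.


Step 1: The efficient winner is agent 1 with value 97
Step 2: Other agents' values: [96, 67, 37]
Step 3: Pivot payment = max(others) = 96
Step 4: The winner pays 96

96


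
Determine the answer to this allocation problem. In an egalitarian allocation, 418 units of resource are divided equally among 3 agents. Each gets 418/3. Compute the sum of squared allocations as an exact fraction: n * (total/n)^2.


Step 1: Each agent's share = 418/3
Step 2: Square of each share = (418/3)^2 = 174724/9
Step 3: Sum of squares = 3 * 174724/9 = 174724/3

174724/3


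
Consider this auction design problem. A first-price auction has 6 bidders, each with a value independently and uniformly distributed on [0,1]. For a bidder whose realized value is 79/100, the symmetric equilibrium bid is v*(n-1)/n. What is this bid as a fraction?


Step 1: The symmetric BNE bidding function is b(v) = v * (n-1) / n
Step 2: Substitute v = 79/100 and n = 6
Step 3: b = 79/100 * 5/6
Step 4: b = 79/120

79/120


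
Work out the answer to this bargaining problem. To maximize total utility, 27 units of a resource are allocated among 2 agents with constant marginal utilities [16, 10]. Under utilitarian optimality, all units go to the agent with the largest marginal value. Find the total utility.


Step 1: The marginal utilities are [16, 10]
Step 2: The highest marginal utility is 16
Step 3: All 27 units go to that agent
Step 4: Total utility = 16 * 27 = 432

432


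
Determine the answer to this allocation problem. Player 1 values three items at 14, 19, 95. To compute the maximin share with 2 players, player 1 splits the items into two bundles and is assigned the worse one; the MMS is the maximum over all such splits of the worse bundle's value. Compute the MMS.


Step 1: Item values = 14, 19, 95
Step 2: Enumerate all 2-bundle partitions and take the smaller bundle:
  Partition 1: {14} vs {19,95} -> bundles 14, 114; min = 14
  Partition 2: {19} vs {14,95} -> bundles 19, 109; min = 19
  Partition 3: {95} vs {14,19} -> bundles 95, 33; min = 33
Step 3: MMS = max(14, 19, 33) = 33

33


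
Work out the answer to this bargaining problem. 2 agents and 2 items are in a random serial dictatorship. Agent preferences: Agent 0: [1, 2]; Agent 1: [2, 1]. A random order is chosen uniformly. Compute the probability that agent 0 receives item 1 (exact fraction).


Step 1: Agent 0 wants item 1
Step 2: There are 2 possible orderings of agents
Step 3: In 2 orderings, agent 0 gets item 1
Step 4: Probability = 2/2 = 1

1


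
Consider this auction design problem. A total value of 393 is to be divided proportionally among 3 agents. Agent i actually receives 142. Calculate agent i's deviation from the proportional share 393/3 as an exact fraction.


Step 1: Proportional share = 393/3 = 131
Step 2: Agent's actual allocation = 142
Step 3: Excess = 142 - 131 = 11

11


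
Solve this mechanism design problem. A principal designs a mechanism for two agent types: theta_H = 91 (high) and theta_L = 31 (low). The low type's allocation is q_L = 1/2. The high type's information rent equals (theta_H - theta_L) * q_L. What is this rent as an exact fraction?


Step 1: theta_H - theta_L = 91 - 31 = 60
Step 2: Information rent = (theta_H - theta_L) * q_L
Step 3: = 60 * 1/2
Step 4: = 30

30


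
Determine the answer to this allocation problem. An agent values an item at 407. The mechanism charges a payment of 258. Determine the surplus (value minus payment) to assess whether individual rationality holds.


Step 1: Surplus = value - payment = 407 - 258 = 149
Step 2: IR is satisfied (surplus >= 0)

149


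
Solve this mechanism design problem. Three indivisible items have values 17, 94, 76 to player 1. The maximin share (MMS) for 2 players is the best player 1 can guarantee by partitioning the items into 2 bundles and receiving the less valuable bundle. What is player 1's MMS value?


Step 1: Item values = 17, 94, 76
Step 2: Enumerate all 2-bundle partitions and take the smaller bundle:
  Partition 1: {17} vs {94,76} -> bundles 17, 170; min = 17
  Partition 2: {94} vs {17,76} -> bundles 94, 93; min = 93
  Partition 3: {76} vs {17,94} -> bundles 76, 111; min = 76
Step 3: MMS = max(17, 93, 76) = 93

93


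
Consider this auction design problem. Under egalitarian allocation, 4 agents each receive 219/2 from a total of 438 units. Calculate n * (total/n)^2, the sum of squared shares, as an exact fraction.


Step 1: Each agent's share = 438/4 = 219/2
Step 2: Square of each share = (219/2)^2 = 47961/4
Step 3: Sum of squares = 4 * 47961/4 = 47961

47961


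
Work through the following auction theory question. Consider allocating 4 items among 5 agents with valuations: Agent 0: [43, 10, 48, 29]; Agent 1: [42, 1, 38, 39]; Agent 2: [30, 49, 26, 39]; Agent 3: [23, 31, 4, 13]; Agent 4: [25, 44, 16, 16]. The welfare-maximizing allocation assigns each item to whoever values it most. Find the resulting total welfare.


Step 1: For each item, find the maximum value among all agents.
Step 2: Item 0 -> Agent 0 (value 43)
Step 3: Item 1 -> Agent 2 (value 49)
Step 4: Item 2 -> Agent 0 (value 48)
Step 5: Item 3 -> Agent 1 (value 39)
Step 6: Total welfare = 43 + 49 + 48 + 39 = 179

179


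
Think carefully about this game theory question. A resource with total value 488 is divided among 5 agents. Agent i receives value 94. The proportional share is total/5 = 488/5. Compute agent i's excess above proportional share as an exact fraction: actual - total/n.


Step 1: Proportional share = 488/5
Step 2: Agent's actual allocation = 94
Step 3: Excess = 94 - 488/5 = -18/5

-18/5


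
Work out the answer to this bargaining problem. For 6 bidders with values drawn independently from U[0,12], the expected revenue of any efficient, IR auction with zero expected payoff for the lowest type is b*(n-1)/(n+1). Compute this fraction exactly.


Step 1: By Revenue Equivalence, expected revenue = b*(n-1)/(n+1)
Step 2: Substituting n = 6, b = 12
Step 3: Revenue = 12*(6-1)/(6+1) = 12*5/7
Step 4: Revenue = 60/7

60/7


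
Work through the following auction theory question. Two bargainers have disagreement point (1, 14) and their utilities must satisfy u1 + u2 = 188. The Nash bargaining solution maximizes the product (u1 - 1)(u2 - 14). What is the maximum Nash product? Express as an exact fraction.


Step 1: The Nash solution splits surplus symmetrically above the disagreement point
Step 2: u1 = (total + d1 - d2)/2 = (188 + 1 - 14)/2 = 175/2
Step 3: u2 = (total - d1 + d2)/2 = (188 - 1 + 14)/2 = 201/2
Step 4: Nash product = (175/2 - 1) * (201/2 - 14)
Step 5: = 173/2 * 173/2 = 29929/4

29929/4


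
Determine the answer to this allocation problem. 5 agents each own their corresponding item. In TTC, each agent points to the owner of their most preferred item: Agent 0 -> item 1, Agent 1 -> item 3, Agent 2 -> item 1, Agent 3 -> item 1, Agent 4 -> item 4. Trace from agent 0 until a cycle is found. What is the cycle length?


Step 1: Trace the pointer graph from agent 0: 0 -> 1 -> 3 -> 1
Step 2: A cycle is detected when we revisit agent 1
Step 3: The cycle is: 1 -> 3 -> 1
Step 4: Cycle length = 2

2


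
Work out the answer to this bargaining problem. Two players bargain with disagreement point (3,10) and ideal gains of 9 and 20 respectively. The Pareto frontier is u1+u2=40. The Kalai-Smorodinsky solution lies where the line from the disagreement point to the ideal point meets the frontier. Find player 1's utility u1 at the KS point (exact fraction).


Step 1: At the KS point, (u1-d1)/r1 = (u2-d2)/r2 = t and u1+u2 = 40
Step 2: u1 = d1 + r1*t and u2 = d2 + r2*t, so (d1 + r1*t) + (d2 + r2*t) = 40
Step 3: t = (40 - 3 - 10)/(9 + 20) = 27/29
Step 4: u1 = d1 + r1*t = 3 + 9 * 27/29 = 330/29
Step 5: (Check: u2 = d2 + r2*t = 830/29; u1+u2 = 330/29 + 830/29 = 40, on the frontier.)

330/29


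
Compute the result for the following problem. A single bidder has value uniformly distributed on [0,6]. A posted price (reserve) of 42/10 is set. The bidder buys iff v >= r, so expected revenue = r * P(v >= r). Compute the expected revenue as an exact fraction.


Step 1: Posted price r = 21/5, value support [0,6]
Step 2: P(v >= r) = (6 - 21/5)/6 = 3/10
Step 3: Expected revenue = r * P(v >= r) = 21/5 * 3/10
Step 4: Revenue = 63/50

63/50


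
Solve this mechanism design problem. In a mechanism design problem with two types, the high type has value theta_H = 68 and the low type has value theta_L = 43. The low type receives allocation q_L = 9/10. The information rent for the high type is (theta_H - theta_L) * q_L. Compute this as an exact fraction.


Step 1: theta_H - theta_L = 68 - 43 = 25
Step 2: Information rent = (theta_H - theta_L) * q_L
Step 3: = 25 * 9/10
Step 4: = 45/2

45/2


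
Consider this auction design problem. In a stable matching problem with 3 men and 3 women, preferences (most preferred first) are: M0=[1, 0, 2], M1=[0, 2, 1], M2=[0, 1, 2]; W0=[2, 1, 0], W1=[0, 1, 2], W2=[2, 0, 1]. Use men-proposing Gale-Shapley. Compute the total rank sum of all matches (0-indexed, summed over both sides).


Step 1: Run Gale-Shapley (men propose, women hold best offer):
  M0 proposes to W1; she accepts
  M1 proposes to W0; she accepts
  M2 proposes to W0; she switches from M1
  M1 proposes to W2; she accepts
Step 2: Final matching: W0-M2, W1-M0, W2-M1
Step 3: 0-indexed ranks (man's rank of his match, then woman's): 0 + 0 + 0 + 0 + 1 + 2
Step 4: Total rank sum = 3

3


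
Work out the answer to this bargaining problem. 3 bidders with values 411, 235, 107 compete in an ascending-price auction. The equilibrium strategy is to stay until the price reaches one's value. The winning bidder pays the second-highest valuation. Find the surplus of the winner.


Step 1: Identify the highest value: 411
Step 2: Identify the second-highest value: 235
Step 3: The final price = second-highest value = 235
Step 4: Surplus = 411 - 235 = 176

176


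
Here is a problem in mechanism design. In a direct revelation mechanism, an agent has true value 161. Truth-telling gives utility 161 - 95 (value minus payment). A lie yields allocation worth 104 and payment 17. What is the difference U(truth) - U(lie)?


Step 1: U(truth) = value - payment = 161 - 95 = 66
Step 2: U(lie) = allocation - payment = 104 - 17 = 87
Step 3: IC gap = 66 - 87 = -21

-21


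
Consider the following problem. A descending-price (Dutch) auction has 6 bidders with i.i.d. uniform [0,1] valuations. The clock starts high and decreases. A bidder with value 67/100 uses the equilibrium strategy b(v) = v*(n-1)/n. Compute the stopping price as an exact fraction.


Step 1: Dutch auctions are strategically equivalent to first-price auctions
Step 2: The equilibrium bid is b(v) = v*(n-1)/n
Step 3: b = 67/100 * 5/6
Step 4: b = 67/120

67/120


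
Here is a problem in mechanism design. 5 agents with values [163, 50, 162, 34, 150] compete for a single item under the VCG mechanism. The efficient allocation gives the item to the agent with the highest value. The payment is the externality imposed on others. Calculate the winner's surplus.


Step 1: The winner is the agent with the highest value: agent 0 with value 163
Step 2: Values of other agents: [50, 162, 34, 150]
Step 3: VCG payment = max of others' values = 162
Step 4: Surplus = 163 - 162 = 1

1


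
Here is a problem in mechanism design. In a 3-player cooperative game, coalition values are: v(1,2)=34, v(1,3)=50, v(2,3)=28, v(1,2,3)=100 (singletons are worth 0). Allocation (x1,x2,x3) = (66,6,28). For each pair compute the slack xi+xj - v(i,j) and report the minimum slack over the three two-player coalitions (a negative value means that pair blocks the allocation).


Step 1: Slack for coalition (1,2): x1+x2 - v12 = 72 - 34 = 38
Step 2: Slack for coalition (1,3): x1+x3 - v13 = 94 - 50 = 44
Step 3: Slack for coalition (2,3): x2+x3 - v23 = 34 - 28 = 6
Step 4: Minimum slack = min(38, 44, 6) = 6, attained by (2,3); no pair can gain by deviating, so the allocation is in the core

6


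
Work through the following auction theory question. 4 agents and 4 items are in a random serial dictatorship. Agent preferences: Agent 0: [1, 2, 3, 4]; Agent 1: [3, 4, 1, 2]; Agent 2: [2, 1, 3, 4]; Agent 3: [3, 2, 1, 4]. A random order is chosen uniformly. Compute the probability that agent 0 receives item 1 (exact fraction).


Step 1: Agent 0 wants item 1
Step 2: There are 24 possible orderings of agents
Step 3: In 21 orderings, agent 0 gets item 1
Step 4: Probability = 21/24 = 7/8

7/8


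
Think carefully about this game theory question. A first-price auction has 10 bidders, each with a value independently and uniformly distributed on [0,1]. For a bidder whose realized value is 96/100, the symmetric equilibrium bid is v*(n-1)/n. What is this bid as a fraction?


Step 1: The symmetric BNE bidding function is b(v) = v * (n-1) / n
Step 2: Substitute v = 24/25 and n = 10
Step 3: b = 24/25 * 9/10
Step 4: b = 108/125

108/125


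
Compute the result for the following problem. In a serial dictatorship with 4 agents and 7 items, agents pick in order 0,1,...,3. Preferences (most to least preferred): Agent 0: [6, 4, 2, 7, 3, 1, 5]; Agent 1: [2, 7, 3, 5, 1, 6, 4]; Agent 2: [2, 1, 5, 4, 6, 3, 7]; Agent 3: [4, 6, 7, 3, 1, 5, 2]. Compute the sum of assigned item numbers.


Step 1: Agent 0 picks item 6
Step 2: Agent 1 picks item 2
Step 3: Agent 2 picks item 1
Step 4: Agent 3 picks item 4
Step 5: Sum = 6 + 2 + 1 + 4 = 13

13
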